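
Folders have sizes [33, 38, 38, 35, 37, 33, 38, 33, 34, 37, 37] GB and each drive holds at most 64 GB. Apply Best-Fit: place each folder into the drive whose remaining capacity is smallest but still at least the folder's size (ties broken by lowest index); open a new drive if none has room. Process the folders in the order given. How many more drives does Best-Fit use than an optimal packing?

Best-Fit: [33] [38] [38] [35] [37] [33] [38] [33] [34] [37] [37] → 11 drives.
11 folders exceed 32 GB (half the capacity), and no two of those can share a drive, so at least 11 drives are needed.
So 11 is already optimal.

0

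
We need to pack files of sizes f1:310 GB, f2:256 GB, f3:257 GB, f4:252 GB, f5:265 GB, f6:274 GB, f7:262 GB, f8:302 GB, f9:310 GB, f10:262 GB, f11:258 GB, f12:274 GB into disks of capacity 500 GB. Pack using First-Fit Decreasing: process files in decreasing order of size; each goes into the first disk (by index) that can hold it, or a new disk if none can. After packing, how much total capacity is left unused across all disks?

2718

Sorted descending: 310, 310, 302, 274, 274, 265, 262, 262, 258, 257, 256, 252.
Put 310 GB in disk 1; 190 GB remain.
Put 310 GB in disk 2; 190 GB remain.
Put 302 GB in disk 3; 198 GB remain.
Put 274 GB in disk 4; 226 GB remain.
Put 274 GB in disk 5; 226 GB remain.
Put 265 GB in disk 6; 235 GB remain.
Put 262 GB in disk 7; 238 GB remain.
Put 262 GB in disk 8; 238 GB remain.
Put 258 GB in disk 9; 242 GB remain.
Put 257 GB in disk 10; 243 GB remain.
Put 256 GB in disk 11; 244 GB remain.
Put 252 GB in disk 12; 248 GB remain.
12 disks × 500 GB = 6000 GB; used 3282 GB; unused 2718 GB.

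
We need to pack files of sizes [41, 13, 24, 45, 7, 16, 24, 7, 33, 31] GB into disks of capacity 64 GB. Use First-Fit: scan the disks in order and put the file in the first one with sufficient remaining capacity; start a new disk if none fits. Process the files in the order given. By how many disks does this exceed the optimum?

First-Fit: [41,13,7] [24,16,24] [45,7] [33,31] → 4 disks.
Total size 241 GB; any packing needs at least ⌈241/64⌉ = 4 disks.
So 4 is already optimal.

0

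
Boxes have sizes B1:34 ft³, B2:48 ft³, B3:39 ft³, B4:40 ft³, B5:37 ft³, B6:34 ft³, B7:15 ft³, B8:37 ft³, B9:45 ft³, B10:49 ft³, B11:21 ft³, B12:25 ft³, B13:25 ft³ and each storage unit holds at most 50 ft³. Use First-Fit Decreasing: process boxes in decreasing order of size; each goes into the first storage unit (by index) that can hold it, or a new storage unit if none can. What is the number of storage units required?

11

Sorted descending: 49, 48, 45, 40, 39, 37, 37, 34, 34, 25, 25, 21, 15.
Put 49 ft³ in storage unit 1; 1 ft³ remain.
Put 48 ft³ in storage unit 2; 2 ft³ remain.
Put 45 ft³ in storage unit 3; 5 ft³ remain.
Put 40 ft³ in storage unit 4; 10 ft³ remain.
Put 39 ft³ in storage unit 5; 11 ft³ remain.
Put 37 ft³ in storage unit 6; 13 ft³ remain.
Put 37 ft³ in storage unit 7; 13 ft³ remain.
Put 34 ft³ in storage unit 8; 16 ft³ remain.
Put 34 ft³ in storage unit 9; 16 ft³ remain.
Put 25 ft³ in storage unit 10; 25 ft³ remain.
Put 25 ft³ in storage unit 10; 0 ft³ remain.
Put 21 ft³ in storage unit 11; 29 ft³ remain.
Put 15 ft³ in storage unit 8; 1 ft³ remain.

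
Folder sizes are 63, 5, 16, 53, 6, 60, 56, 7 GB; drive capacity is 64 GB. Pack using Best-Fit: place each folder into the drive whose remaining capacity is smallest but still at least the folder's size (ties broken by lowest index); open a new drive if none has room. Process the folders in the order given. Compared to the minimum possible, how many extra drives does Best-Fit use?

Best-Fit: [63] [5,16] [53,6] [60] [56,7] → 5 drives.
Total size 266 GB; any packing needs at least ⌈266/64⌉ = 5 drives.
So 5 is already optimal.

0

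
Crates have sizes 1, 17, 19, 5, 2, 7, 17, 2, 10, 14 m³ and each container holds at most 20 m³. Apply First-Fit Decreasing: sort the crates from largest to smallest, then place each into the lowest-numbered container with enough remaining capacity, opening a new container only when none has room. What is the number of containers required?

Sorted descending: 19, 17, 17, 14, 10, 7, 5, 2, 2, 1.
container 1: place 19 m³, 1 m³ left
container 2: place 17 m³, 3 m³ left
container 3: place 17 m³, 3 m³ left
container 4: place 14 m³, 6 m³ left
container 5: place 10 m³, 10 m³ left
container 5: place 7 m³, 3 m³ left
container 4: place 5 m³, 1 m³ left
container 2: place 2 m³, 1 m³ left
container 3: place 2 m³, 1 m³ left
container 1: place 1 m³, 0 m³ left

5 containers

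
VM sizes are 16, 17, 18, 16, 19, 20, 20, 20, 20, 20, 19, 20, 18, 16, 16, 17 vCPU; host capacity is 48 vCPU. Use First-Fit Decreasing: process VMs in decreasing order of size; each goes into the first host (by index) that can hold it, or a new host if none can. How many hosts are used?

8

Sorted descending: 20, 20, 20, 20, 20, 20, 19, 19, 18, 18, 17, 17, 16, 16, 16, 16.
Put 20 vCPU in host 1; 28 vCPU remain.
Put 20 vCPU in host 1; 8 vCPU remain.
Put 20 vCPU in host 2; 28 vCPU remain.
Put 20 vCPU in host 2; 8 vCPU remain.
Put 20 vCPU in host 3; 28 vCPU remain.
Put 20 vCPU in host 3; 8 vCPU remain.
Put 19 vCPU in host 4; 29 vCPU remain.
Put 19 vCPU in host 4; 10 vCPU remain.
Put 18 vCPU in host 5; 30 vCPU remain.
Put 18 vCPU in host 5; 12 vCPU remain.
Put 17 vCPU in host 6; 31 vCPU remain.
Put 17 vCPU in host 6; 14 vCPU remain.
Put 16 vCPU in host 7; 32 vCPU remain.
Put 16 vCPU in host 7; 16 vCPU remain.
Put 16 vCPU in host 7; 0 vCPU remain.
Put 16 vCPU in host 8; 32 vCPU remain.
Final hosts: [20,20] [20,20] [20,20] [19,19] [18,18] [17,17] [16,16,16] [16].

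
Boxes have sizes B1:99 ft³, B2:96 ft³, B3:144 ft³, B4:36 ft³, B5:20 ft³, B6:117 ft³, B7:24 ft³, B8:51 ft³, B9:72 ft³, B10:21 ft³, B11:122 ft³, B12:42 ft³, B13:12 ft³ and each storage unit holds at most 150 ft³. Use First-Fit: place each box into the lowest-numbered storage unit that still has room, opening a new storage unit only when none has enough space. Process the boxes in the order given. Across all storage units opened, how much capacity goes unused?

194

storage unit 1: place B1 (99 ft³), 51 ft³ left
storage unit 2: place B2 (96 ft³), 54 ft³ left
storage unit 3: place B3 (144 ft³), 6 ft³ left
storage unit 1: place B4 (36 ft³), 15 ft³ left
storage unit 2: place B5 (20 ft³), 34 ft³ left
storage unit 4: place B6 (117 ft³), 33 ft³ left
storage unit 2: place B7 (24 ft³), 10 ft³ left
storage unit 5: place B8 (51 ft³), 99 ft³ left
storage unit 5: place B9 (72 ft³), 27 ft³ left
storage unit 4: place B10 (21 ft³), 12 ft³ left
storage unit 6: place B11 (122 ft³), 28 ft³ left
storage unit 7: place B12 (42 ft³), 108 ft³ left
storage unit 1: place B13 (12 ft³), 3 ft³ left
7 storage units × 150 ft³ = 1050 ft³; used 856 ft³; unused 194 ft³.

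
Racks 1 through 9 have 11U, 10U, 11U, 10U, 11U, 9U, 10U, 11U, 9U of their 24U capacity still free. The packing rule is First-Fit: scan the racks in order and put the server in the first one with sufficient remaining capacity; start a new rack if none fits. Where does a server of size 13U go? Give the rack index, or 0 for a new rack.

No rack has ≥ 13U free, so a new rack is opened.

0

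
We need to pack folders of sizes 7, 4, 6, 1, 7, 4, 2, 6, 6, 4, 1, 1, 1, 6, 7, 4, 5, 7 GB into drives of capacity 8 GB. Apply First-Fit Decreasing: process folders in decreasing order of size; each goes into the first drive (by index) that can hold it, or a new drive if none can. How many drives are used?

11

Sorted descending: 7, 7, 7, 7, 6, 6, 6, 6, 5, 4, 4, 4, 4, 2, 1, 1, 1, 1.
Put 7 GB in drive 1; 1 GB remain.
Put 7 GB in drive 2; 1 GB remain.
Put 7 GB in drive 3; 1 GB remain.
Put 7 GB in drive 4; 1 GB remain.
Put 6 GB in drive 5; 2 GB remain.
Put 6 GB in drive 6; 2 GB remain.
Put 6 GB in drive 7; 2 GB remain.
Put 6 GB in drive 8; 2 GB remain.
Put 5 GB in drive 9; 3 GB remain.
Put 4 GB in drive 10; 4 GB remain.
Put 4 GB in drive 10; 0 GB remain.
Put 4 GB in drive 11; 4 GB remain.
Put 4 GB in drive 11; 0 GB remain.
Put 2 GB in drive 5; 0 GB remain.
Put 1 GB in drive 1; 0 GB remain.
Put 1 GB in drive 2; 0 GB remain.
Put 1 GB in drive 3; 0 GB remain.
Put 1 GB in drive 4; 0 GB remain.
Final drives: [7,1] [7,1] [7,1] [7,1] [6,2] [6] [6] [6] [5] [4,4] [4,4].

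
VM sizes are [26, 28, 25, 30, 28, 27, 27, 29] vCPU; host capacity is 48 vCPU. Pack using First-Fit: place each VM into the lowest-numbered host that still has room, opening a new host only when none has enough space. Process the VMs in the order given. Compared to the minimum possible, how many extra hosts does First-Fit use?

First-Fit: [26] [28] [25] [30] [28] [27] [27] [29] → 8 hosts.
8 VMs exceed 24 vCPU (half the capacity), and no two of those can share a host, so at least 8 hosts are needed.
So 8 is already optimal.

0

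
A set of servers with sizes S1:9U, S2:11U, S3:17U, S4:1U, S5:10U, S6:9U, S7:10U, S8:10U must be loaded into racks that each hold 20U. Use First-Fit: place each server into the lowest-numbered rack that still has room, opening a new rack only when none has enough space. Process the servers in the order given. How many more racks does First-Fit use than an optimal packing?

0

First-Fit: [9,11] [17,1] [10,9] [10,10] → 4 racks.
Total size 77U; any packing needs at least ⌈77/20⌉ = 4 racks.
So 4 is already optimal.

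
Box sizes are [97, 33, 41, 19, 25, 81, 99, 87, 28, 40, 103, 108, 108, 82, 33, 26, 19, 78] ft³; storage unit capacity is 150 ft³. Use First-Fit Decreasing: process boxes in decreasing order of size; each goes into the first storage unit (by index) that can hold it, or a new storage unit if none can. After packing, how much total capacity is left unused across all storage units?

243

Sorted descending: 108, 108, 103, 99, 97, 87, 82, 81, 78, 41, 40, 33, 33, 28, 26, 25, 19, 19.
storage unit 1: place 108 ft³, 42 ft³ left
storage unit 2: place 108 ft³, 42 ft³ left
storage unit 3: place 103 ft³, 47 ft³ left
storage unit 4: place 99 ft³, 51 ft³ left
storage unit 5: place 97 ft³, 53 ft³ left
storage unit 6: place 87 ft³, 63 ft³ left
storage unit 7: place 82 ft³, 68 ft³ left
storage unit 8: place 81 ft³, 69 ft³ left
storage unit 9: place 78 ft³, 72 ft³ left
storage unit 1: place 41 ft³, 1 ft³ left
storage unit 2: place 40 ft³, 2 ft³ left
storage unit 3: place 33 ft³, 14 ft³ left
storage unit 4: place 33 ft³, 18 ft³ left
storage unit 5: place 28 ft³, 25 ft³ left
storage unit 6: place 26 ft³, 37 ft³ left
storage unit 5: place 25 ft³, 0 ft³ left
storage unit 6: place 19 ft³, 18 ft³ left
storage unit 7: place 19 ft³, 49 ft³ left
9 storage units × 150 ft³ = 1350 ft³; used 1107 ft³; unused 243 ft³.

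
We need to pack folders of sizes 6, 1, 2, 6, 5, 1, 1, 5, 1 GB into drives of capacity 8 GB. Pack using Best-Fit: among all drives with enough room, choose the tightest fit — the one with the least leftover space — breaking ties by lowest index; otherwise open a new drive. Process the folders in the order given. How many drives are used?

4

6 GB → drive 1 (remaining 2 GB)
1 GB → drive 1 (remaining 1 GB)
2 GB → drive 2 (remaining 6 GB)
6 GB → drive 2 (remaining 0 GB)
5 GB → drive 3 (remaining 3 GB)
1 GB → drive 1 (remaining 0 GB)
1 GB → drive 3 (remaining 2 GB)
5 GB → drive 4 (remaining 3 GB)
1 GB → drive 3 (remaining 1 GB)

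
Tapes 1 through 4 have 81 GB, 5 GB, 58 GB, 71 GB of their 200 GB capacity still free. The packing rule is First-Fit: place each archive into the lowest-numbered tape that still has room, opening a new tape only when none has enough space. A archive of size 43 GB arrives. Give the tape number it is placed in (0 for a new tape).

Tapes with room: tape 1 (81 GB), tape 3 (58 GB), tape 4 (71 GB).
The first with room is tape 1.

1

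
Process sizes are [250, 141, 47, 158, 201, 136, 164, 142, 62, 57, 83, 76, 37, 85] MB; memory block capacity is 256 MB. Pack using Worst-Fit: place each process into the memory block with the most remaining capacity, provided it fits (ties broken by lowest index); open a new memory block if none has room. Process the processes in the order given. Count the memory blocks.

8 memory blocks

250 MB → memory block 1 (remaining 6 MB)
141 MB → memory block 2 (remaining 115 MB)
47 MB → memory block 2 (remaining 68 MB)
158 MB → memory block 3 (remaining 98 MB)
201 MB → memory block 4 (remaining 55 MB)
136 MB → memory block 5 (remaining 120 MB)
164 MB → memory block 6 (remaining 92 MB)
142 MB → memory block 7 (remaining 114 MB)
62 MB → memory block 5 (remaining 58 MB)
57 MB → memory block 7 (remaining 57 MB)
83 MB → memory block 3 (remaining 15 MB)
76 MB → memory block 6 (remaining 16 MB)
37 MB → memory block 2 (remaining 31 MB)
85 MB → memory block 8 (remaining 171 MB)
Final memory blocks: [250] [141,47,37] [158,83] [201] [136,62] [164,76] [142,57] [85].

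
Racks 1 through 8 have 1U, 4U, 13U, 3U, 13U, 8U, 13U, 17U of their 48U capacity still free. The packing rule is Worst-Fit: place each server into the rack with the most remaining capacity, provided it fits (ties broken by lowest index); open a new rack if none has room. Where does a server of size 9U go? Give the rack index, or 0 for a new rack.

Racks with room: rack 3 (13U), rack 5 (13U), rack 7 (13U), rack 8 (17U).
Most room is rack 8 with 17U free.

8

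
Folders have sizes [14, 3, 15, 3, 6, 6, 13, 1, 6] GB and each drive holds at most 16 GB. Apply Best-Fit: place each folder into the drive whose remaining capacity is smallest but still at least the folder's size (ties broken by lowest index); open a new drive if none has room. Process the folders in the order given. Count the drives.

drive 1: place 14 GB, 2 GB left
drive 2: place 3 GB, 13 GB left
drive 3: place 15 GB, 1 GB left
drive 2: place 3 GB, 10 GB left
drive 2: place 6 GB, 4 GB left
drive 4: place 6 GB, 10 GB left
drive 5: place 13 GB, 3 GB left
drive 3: place 1 GB, 0 GB left
drive 4: place 6 GB, 4 GB left
Final drives: [14] [3,3,6] [15,1] [6,6] [13].

5 drives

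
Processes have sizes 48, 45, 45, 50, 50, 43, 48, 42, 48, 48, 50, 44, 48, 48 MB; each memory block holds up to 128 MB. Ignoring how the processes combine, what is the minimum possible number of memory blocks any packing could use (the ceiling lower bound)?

6

Total size = 48 + 45 + 45 + 50 + 50 + 43 + 48 + 42 + 48 + 48 + 50 + 44 + 48 + 48 = 657 MB.
⌈657 / 128⌉ = 6.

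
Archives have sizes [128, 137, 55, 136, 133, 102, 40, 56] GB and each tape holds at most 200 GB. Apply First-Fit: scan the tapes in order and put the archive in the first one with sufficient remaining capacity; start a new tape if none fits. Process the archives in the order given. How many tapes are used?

Put 128 GB in tape 1; 72 GB remain.
Put 137 GB in tape 2; 63 GB remain.
Put 55 GB in tape 1; 17 GB remain.
Put 136 GB in tape 3; 64 GB remain.
Put 133 GB in tape 4; 67 GB remain.
Put 102 GB in tape 5; 98 GB remain.
Put 40 GB in tape 2; 23 GB remain.
Put 56 GB in tape 3; 8 GB remain.

5 tapes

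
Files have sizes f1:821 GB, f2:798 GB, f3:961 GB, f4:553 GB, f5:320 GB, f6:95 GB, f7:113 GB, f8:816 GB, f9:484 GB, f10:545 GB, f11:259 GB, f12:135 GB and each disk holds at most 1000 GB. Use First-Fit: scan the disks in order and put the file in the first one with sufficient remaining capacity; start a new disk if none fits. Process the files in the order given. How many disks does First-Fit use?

Put f1 (821 GB) in disk 1; 179 GB remain.
Put f2 (798 GB) in disk 2; 202 GB remain.
Put f3 (961 GB) in disk 3; 39 GB remain.
Put f4 (553 GB) in disk 4; 447 GB remain.
Put f5 (320 GB) in disk 4; 127 GB remain.
Put f6 (95 GB) in disk 1; 84 GB remain.
Put f7 (113 GB) in disk 2; 89 GB remain.
Put f8 (816 GB) in disk 5; 184 GB remain.
Put f9 (484 GB) in disk 6; 516 GB remain.
Put f10 (545 GB) in disk 7; 455 GB remain.
Put f11 (259 GB) in disk 6; 257 GB remain.
Put f12 (135 GB) in disk 5; 49 GB remain.

7 disks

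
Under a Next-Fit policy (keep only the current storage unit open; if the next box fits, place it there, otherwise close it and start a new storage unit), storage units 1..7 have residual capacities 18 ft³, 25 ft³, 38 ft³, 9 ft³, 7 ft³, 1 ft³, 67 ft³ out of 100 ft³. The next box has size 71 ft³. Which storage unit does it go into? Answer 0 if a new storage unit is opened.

0

Next-Fit only looks at storage unit 7, which has 67 ft³ free.
71 ft³ does not fit, so a new storage unit is opened.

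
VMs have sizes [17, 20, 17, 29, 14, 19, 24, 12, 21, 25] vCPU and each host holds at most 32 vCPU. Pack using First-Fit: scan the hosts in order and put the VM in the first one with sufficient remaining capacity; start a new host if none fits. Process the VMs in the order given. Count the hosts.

host 1: place 17 vCPU, 15 vCPU left
host 2: place 20 vCPU, 12 vCPU left
host 3: place 17 vCPU, 15 vCPU left
host 4: place 29 vCPU, 3 vCPU left
host 1: place 14 vCPU, 1 vCPU left
host 5: place 19 vCPU, 13 vCPU left
host 6: place 24 vCPU, 8 vCPU left
host 2: place 12 vCPU, 0 vCPU left
host 7: place 21 vCPU, 11 vCPU left
host 8: place 25 vCPU, 7 vCPU left

8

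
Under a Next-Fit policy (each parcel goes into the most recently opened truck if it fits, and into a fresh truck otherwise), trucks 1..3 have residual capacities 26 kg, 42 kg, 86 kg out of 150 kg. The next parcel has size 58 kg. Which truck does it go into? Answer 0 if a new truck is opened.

3

Next-Fit only looks at truck 3, which has 86 kg free.
58 kg fits there.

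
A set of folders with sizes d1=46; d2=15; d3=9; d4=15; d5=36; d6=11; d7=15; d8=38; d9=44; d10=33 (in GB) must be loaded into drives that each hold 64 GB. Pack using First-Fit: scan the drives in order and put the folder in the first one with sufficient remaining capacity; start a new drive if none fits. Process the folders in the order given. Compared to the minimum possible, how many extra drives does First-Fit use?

First-Fit: [46,15] [9,15,36] [11,15,38] [44] [33] → 5 drives.
Total size 262 GB; any packing needs at least ⌈262/64⌉ = 5 drives.
So 5 is already optimal.

0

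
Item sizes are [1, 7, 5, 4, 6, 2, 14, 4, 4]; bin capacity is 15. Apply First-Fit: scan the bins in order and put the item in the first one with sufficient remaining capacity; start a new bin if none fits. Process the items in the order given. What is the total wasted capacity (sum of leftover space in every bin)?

13

bin 1: place 1, 14 left
bin 1: place 7, 7 left
bin 1: place 5, 2 left
bin 2: place 4, 11 left
bin 2: place 6, 5 left
bin 1: place 2, 0 left
bin 3: place 14, 1 left
bin 2: place 4, 1 left
bin 4: place 4, 11 left
4 bins × 15 = 60; used 47; unused 13.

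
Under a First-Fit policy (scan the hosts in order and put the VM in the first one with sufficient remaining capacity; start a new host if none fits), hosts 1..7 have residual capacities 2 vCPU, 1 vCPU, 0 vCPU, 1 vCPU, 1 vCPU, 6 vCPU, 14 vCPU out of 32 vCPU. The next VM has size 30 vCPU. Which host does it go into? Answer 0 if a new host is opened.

No host has ≥ 30 vCPU free, so a new host is opened.

0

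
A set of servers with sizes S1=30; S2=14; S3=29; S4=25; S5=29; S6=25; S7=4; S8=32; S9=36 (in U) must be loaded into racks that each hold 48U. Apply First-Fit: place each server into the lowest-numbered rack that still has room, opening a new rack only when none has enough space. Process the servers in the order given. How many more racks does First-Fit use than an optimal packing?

First-Fit: [30,14,4] [29] [25] [29] [25] [32] [36] → 7 racks.
7 servers exceed 24U (half the capacity), and no two of those can share a rack, so at least 7 racks are needed.
So 7 is already optimal.

0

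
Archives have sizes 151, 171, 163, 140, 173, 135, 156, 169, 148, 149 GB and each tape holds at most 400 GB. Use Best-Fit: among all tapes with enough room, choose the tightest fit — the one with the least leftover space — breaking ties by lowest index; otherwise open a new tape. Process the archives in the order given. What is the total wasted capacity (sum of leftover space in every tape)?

445

151 GB → tape 1 (remaining 249 GB)
171 GB → tape 1 (remaining 78 GB)
163 GB → tape 2 (remaining 237 GB)
140 GB → tape 2 (remaining 97 GB)
173 GB → tape 3 (remaining 227 GB)
135 GB → tape 3 (remaining 92 GB)
156 GB → tape 4 (remaining 244 GB)
169 GB → tape 4 (remaining 75 GB)
148 GB → tape 5 (remaining 252 GB)
149 GB → tape 5 (remaining 103 GB)
5 tapes × 400 GB = 2000 GB; used 1555 GB; unused 445 GB.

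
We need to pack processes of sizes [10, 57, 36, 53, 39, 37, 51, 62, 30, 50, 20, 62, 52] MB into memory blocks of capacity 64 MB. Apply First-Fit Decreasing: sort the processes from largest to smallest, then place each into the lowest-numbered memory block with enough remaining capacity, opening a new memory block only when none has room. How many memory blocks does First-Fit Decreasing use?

11

Sorted descending: 62, 62, 57, 53, 52, 51, 50, 39, 37, 36, 30, 20, 10.
memory block 1: place 62 MB, 2 MB left
memory block 2: place 62 MB, 2 MB left
memory block 3: place 57 MB, 7 MB left
memory block 4: place 53 MB, 11 MB left
memory block 5: place 52 MB, 12 MB left
memory block 6: place 51 MB, 13 MB left
memory block 7: place 50 MB, 14 MB left
memory block 8: place 39 MB, 25 MB left
memory block 9: place 37 MB, 27 MB left
memory block 10: place 36 MB, 28 MB left
memory block 11: place 30 MB, 34 MB left
memory block 8: place 20 MB, 5 MB left
memory block 4: place 10 MB, 1 MB left
Final memory blocks: [62] [62] [57] [53,10] [52] [51] [50] [39,20] [37] [36] [30].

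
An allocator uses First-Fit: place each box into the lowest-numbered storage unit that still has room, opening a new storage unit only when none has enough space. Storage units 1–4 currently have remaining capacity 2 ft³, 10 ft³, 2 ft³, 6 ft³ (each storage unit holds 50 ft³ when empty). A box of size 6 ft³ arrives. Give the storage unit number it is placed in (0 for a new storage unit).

2

Storage units with room: storage unit 2 (10 ft³), storage unit 4 (6 ft³).
The first with room is storage unit 2.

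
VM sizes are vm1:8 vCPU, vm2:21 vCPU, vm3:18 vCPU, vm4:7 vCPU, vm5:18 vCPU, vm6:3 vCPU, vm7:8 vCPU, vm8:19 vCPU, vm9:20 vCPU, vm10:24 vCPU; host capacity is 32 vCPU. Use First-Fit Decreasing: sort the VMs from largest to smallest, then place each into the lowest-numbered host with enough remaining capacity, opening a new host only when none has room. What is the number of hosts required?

6 hosts

Sorted descending: 24, 21, 20, 19, 18, 18, 8, 8, 7, 3.
Put 24 vCPU in host 1; 8 vCPU remain.
Put 21 vCPU in host 2; 11 vCPU remain.
Put 20 vCPU in host 3; 12 vCPU remain.
Put 19 vCPU in host 4; 13 vCPU remain.
Put 18 vCPU in host 5; 14 vCPU remain.
Put 18 vCPU in host 6; 14 vCPU remain.
Put 8 vCPU in host 1; 0 vCPU remain.
Put 8 vCPU in host 2; 3 vCPU remain.
Put 7 vCPU in host 3; 5 vCPU remain.
Put 3 vCPU in host 2; 0 vCPU remain.
Final hosts: [24,8] [21,8,3] [20,7] [19] [18] [18].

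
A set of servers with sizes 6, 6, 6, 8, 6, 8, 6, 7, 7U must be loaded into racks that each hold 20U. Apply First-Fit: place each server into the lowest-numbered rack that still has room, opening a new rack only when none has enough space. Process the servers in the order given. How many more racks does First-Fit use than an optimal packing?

1

First-Fit: [6,6,6] [8,6,6] [8,7] [7] → 4 racks.
Total size 60U; any packing needs at least ⌈60/20⌉ = 3 racks.
An optimal packing achieves that bound: [8,6,6] [8,6,6] [7,7,6] → 3 racks.
Excess: 4 − 3 = 1.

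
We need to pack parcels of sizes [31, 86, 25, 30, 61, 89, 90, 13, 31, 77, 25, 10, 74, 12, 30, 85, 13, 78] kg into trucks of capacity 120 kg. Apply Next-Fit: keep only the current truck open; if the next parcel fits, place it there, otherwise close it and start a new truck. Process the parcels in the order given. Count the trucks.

9 trucks

Put 31 kg in truck 1; 89 kg remain.
Put 86 kg in truck 1; 3 kg remain.
Put 25 kg in truck 2; 95 kg remain.
Put 30 kg in truck 2; 65 kg remain.
Put 61 kg in truck 2; 4 kg remain.
Put 89 kg in truck 3; 31 kg remain.
Put 90 kg in truck 4; 30 kg remain.
Put 13 kg in truck 4; 17 kg remain.
Put 31 kg in truck 5; 89 kg remain.
Put 77 kg in truck 5; 12 kg remain.
Put 25 kg in truck 6; 95 kg remain.
Put 10 kg in truck 6; 85 kg remain.
Put 74 kg in truck 6; 11 kg remain.
Put 12 kg in truck 7; 108 kg remain.
Put 30 kg in truck 7; 78 kg remain.
Put 85 kg in truck 8; 35 kg remain.
Put 13 kg in truck 8; 22 kg remain.
Put 78 kg in truck 9; 42 kg remain.
Final trucks: [31,86] [25,30,61] [89] [90,13] [31,77] [25,10,74] [12,30] [85,13] [78].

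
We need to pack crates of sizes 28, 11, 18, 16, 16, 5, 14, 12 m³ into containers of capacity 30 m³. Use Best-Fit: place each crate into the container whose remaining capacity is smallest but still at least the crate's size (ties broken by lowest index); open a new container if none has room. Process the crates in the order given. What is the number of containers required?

container 1: place 28 m³, 2 m³ left
container 2: place 11 m³, 19 m³ left
container 2: place 18 m³, 1 m³ left
container 3: place 16 m³, 14 m³ left
container 4: place 16 m³, 14 m³ left
container 3: place 5 m³, 9 m³ left
container 4: place 14 m³, 0 m³ left
container 5: place 12 m³, 18 m³ left

5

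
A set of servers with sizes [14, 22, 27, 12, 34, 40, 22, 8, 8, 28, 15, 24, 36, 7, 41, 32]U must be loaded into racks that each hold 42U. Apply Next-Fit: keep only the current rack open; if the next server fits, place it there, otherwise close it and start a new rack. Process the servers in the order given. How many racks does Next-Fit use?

rack 1: place 14U, 28U left
rack 1: place 22U, 6U left
rack 2: place 27U, 15U left
rack 2: place 12U, 3U left
rack 3: place 34U, 8U left
rack 4: place 40U, 2U left
rack 5: place 22U, 20U left
rack 5: place 8U, 12U left
rack 5: place 8U, 4U left
rack 6: place 28U, 14U left
rack 7: place 15U, 27U left
rack 7: place 24U, 3U left
rack 8: place 36U, 6U left
rack 9: place 7U, 35U left
rack 10: place 41U, 1U left
rack 11: place 32U, 10U left

11 racks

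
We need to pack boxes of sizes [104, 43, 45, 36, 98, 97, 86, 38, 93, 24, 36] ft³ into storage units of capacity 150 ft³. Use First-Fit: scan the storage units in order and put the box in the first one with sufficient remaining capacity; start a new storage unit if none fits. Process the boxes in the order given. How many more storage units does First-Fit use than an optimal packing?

First-Fit: [104,43] [45,36,38,24] [98,36] [97] [86] [93] → 6 storage units.
Total size 700 ft³; any packing needs at least ⌈700/150⌉ = 5 storage units.
An optimal packing achieves that bound: [104,45] [98,43] [97,38] [93,36] [86,36,24] → 5 storage units.
Excess: 6 − 5 = 1.

1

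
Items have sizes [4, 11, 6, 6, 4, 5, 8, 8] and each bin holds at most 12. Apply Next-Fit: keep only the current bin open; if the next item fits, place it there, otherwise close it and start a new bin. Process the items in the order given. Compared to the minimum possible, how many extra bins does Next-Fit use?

1

Next-Fit: [4] [11] [6,6] [4,5] [8] [8] → 6 bins.
Total size 52; any packing needs at least ⌈52/12⌉ = 5 bins.
An optimal packing achieves that bound: [11] [8,4] [8,4] [6,6] [5] → 5 bins.
Excess: 6 − 5 = 1.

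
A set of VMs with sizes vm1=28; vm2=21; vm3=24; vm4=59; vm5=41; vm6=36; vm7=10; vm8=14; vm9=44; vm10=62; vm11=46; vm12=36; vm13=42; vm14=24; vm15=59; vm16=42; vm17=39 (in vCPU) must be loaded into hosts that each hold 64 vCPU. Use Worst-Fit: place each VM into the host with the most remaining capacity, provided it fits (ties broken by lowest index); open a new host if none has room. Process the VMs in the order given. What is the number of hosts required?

host 1: place vm1 (28 vCPU), 36 vCPU left
host 1: place vm2 (21 vCPU), 15 vCPU left
host 2: place vm3 (24 vCPU), 40 vCPU left
host 3: place vm4 (59 vCPU), 5 vCPU left
host 4: place vm5 (41 vCPU), 23 vCPU left
host 2: place vm6 (36 vCPU), 4 vCPU left
host 4: place vm7 (10 vCPU), 13 vCPU left
host 1: place vm8 (14 vCPU), 1 vCPU left
host 5: place vm9 (44 vCPU), 20 vCPU left
host 6: place vm10 (62 vCPU), 2 vCPU left
host 7: place vm11 (46 vCPU), 18 vCPU left
host 8: place vm12 (36 vCPU), 28 vCPU left
host 9: place vm13 (42 vCPU), 22 vCPU left
host 8: place vm14 (24 vCPU), 4 vCPU left
host 10: place vm15 (59 vCPU), 5 vCPU left
host 11: place vm16 (42 vCPU), 22 vCPU left
host 12: place vm17 (39 vCPU), 25 vCPU left

12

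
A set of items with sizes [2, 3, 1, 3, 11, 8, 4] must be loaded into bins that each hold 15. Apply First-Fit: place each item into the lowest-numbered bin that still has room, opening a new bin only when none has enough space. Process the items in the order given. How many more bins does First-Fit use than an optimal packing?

0

First-Fit: [2,3,1,3,4] [11] [8] → 3 bins.
Total size 32; any packing needs at least ⌈32/15⌉ = 3 bins.
So 3 is already optimal.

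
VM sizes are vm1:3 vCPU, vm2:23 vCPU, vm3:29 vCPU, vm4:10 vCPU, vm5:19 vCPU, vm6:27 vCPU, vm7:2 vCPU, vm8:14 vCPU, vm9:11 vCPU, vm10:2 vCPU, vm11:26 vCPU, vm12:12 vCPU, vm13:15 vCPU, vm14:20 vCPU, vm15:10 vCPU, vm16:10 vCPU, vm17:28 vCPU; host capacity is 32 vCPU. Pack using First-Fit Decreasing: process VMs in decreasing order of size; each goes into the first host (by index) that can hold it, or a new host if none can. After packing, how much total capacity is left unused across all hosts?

Sorted descending: 29, 28, 27, 26, 23, 20, 19, 15, 14, 12, 11, 10, 10, 10, 3, 2, 2.
Put 29 vCPU in host 1; 3 vCPU remain.
Put 28 vCPU in host 2; 4 vCPU remain.
Put 27 vCPU in host 3; 5 vCPU remain.
Put 26 vCPU in host 4; 6 vCPU remain.
Put 23 vCPU in host 5; 9 vCPU remain.
Put 20 vCPU in host 6; 12 vCPU remain.
Put 19 vCPU in host 7; 13 vCPU remain.
Put 15 vCPU in host 8; 17 vCPU remain.
Put 14 vCPU in host 8; 3 vCPU remain.
Put 12 vCPU in host 6; 0 vCPU remain.
Put 11 vCPU in host 7; 2 vCPU remain.
Put 10 vCPU in host 9; 22 vCPU remain.
Put 10 vCPU in host 9; 12 vCPU remain.
Put 10 vCPU in host 9; 2 vCPU remain.
Put 3 vCPU in host 1; 0 vCPU remain.
Put 2 vCPU in host 2; 2 vCPU remain.
Put 2 vCPU in host 2; 0 vCPU remain.
9 hosts × 32 vCPU = 288 vCPU; used 261 vCPU; unused 27 vCPU.

27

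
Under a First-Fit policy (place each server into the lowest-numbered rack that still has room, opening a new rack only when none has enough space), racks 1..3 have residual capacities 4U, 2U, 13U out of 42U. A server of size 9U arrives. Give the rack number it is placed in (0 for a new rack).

3

Racks with room: rack 3 (13U).
The first with room is rack 3.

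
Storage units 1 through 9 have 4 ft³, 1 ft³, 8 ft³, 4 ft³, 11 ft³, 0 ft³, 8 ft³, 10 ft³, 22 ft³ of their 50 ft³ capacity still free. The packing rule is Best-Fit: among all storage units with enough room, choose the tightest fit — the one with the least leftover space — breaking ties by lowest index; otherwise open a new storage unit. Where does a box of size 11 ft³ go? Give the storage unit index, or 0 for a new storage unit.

Storage units with room: storage unit 5 (11 ft³), storage unit 9 (22 ft³).
Tightest fit is storage unit 5 with 11 ft³ free.

5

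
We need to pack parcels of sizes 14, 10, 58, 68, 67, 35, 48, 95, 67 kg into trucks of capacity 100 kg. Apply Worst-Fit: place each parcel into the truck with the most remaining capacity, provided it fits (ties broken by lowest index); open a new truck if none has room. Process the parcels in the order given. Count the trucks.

14 kg → truck 1 (remaining 86 kg)
10 kg → truck 1 (remaining 76 kg)
58 kg → truck 1 (remaining 18 kg)
68 kg → truck 2 (remaining 32 kg)
67 kg → truck 3 (remaining 33 kg)
35 kg → truck 4 (remaining 65 kg)
48 kg → truck 4 (remaining 17 kg)
95 kg → truck 5 (remaining 5 kg)
67 kg → truck 6 (remaining 33 kg)

6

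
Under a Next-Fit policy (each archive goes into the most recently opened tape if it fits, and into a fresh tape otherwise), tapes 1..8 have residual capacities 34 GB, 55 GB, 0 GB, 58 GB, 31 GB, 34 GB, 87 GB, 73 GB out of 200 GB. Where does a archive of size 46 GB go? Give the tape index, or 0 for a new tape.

Next-Fit only looks at tape 8, which has 73 GB free.
46 GB fits there.

8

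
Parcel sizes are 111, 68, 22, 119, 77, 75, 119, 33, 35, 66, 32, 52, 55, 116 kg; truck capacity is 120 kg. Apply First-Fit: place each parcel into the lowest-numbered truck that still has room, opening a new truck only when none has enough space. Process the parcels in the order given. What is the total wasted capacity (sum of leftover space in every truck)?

100

Put 111 kg in truck 1; 9 kg remain.
Put 68 kg in truck 2; 52 kg remain.
Put 22 kg in truck 2; 30 kg remain.
Put 119 kg in truck 3; 1 kg remain.
Put 77 kg in truck 4; 43 kg remain.
Put 75 kg in truck 5; 45 kg remain.
Put 119 kg in truck 6; 1 kg remain.
Put 33 kg in truck 4; 10 kg remain.
Put 35 kg in truck 5; 10 kg remain.
Put 66 kg in truck 7; 54 kg remain.
Put 32 kg in truck 7; 22 kg remain.
Put 52 kg in truck 8; 68 kg remain.
Put 55 kg in truck 8; 13 kg remain.
Put 116 kg in truck 9; 4 kg remain.
9 trucks × 120 kg = 1080 kg; used 980 kg; unused 100 kg.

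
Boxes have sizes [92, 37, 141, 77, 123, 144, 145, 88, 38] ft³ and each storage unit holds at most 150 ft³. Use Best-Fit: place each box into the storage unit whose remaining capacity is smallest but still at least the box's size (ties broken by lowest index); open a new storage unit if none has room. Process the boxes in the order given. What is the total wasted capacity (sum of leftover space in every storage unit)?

165

Put 92 ft³ in storage unit 1; 58 ft³ remain.
Put 37 ft³ in storage unit 1; 21 ft³ remain.
Put 141 ft³ in storage unit 2; 9 ft³ remain.
Put 77 ft³ in storage unit 3; 73 ft³ remain.
Put 123 ft³ in storage unit 4; 27 ft³ remain.
Put 144 ft³ in storage unit 5; 6 ft³ remain.
Put 145 ft³ in storage unit 6; 5 ft³ remain.
Put 88 ft³ in storage unit 7; 62 ft³ remain.
Put 38 ft³ in storage unit 7; 24 ft³ remain.
7 storage units × 150 ft³ = 1050 ft³; used 885 ft³; unused 165 ft³.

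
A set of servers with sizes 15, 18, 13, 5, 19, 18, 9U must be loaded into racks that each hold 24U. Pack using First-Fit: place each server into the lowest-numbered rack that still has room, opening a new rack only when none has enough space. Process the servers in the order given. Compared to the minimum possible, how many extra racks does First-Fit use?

First-Fit: [15,5] [18] [13,9] [19] [18] → 5 racks.
Total size 97U; any packing needs at least ⌈97/24⌉ = 5 racks.
So 5 is already optimal.

0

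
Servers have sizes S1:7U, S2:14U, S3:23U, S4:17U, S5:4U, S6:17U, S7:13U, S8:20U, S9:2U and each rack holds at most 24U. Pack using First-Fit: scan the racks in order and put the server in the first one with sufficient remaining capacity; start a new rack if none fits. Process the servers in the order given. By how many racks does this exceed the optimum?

First-Fit: [7,14,2] [23] [17,4] [17] [13] [20] → 6 racks.
6 servers exceed 12U (half the capacity), and no two of those can share a rack, so at least 6 racks are needed.
So 6 is already optimal.

0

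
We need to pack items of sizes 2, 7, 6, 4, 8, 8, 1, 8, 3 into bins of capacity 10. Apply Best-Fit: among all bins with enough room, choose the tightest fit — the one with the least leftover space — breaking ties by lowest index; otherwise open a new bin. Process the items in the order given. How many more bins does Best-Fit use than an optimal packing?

Best-Fit: [2,7,1] [6,4] [8] [8] [8] [3] → 6 bins.
Total size 47; any packing needs at least ⌈47/10⌉ = 5 bins.
An optimal packing achieves that bound: [8,2] [8,1] [8] [7,3] [6,4] → 5 bins.
Excess: 6 − 5 = 1.

1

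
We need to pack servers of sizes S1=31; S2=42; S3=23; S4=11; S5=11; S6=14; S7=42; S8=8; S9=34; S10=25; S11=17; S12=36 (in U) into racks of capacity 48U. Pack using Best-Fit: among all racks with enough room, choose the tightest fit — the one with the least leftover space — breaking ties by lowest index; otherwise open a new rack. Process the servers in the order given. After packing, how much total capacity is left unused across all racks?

42

S1 (31U) → rack 1 (remaining 17U)
S2 (42U) → rack 2 (remaining 6U)
S3 (23U) → rack 3 (remaining 25U)
S4 (11U) → rack 1 (remaining 6U)
S5 (11U) → rack 3 (remaining 14U)
S6 (14U) → rack 3 (remaining 0U)
S7 (42U) → rack 4 (remaining 6U)
S8 (8U) → rack 5 (remaining 40U)
S9 (34U) → rack 5 (remaining 6U)
S10 (25U) → rack 6 (remaining 23U)
S11 (17U) → rack 6 (remaining 6U)
S12 (36U) → rack 7 (remaining 12U)
7 racks × 48U = 336U; used 294U; unused 42U.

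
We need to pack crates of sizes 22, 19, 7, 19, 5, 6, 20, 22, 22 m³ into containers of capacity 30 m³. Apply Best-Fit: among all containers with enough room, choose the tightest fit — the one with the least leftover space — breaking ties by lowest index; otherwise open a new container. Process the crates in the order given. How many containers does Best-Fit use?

6 containers

container 1: place 22 m³, 8 m³ left
container 2: place 19 m³, 11 m³ left
container 1: place 7 m³, 1 m³ left
container 3: place 19 m³, 11 m³ left
container 2: place 5 m³, 6 m³ left
container 2: place 6 m³, 0 m³ left
container 4: place 20 m³, 10 m³ left
container 5: place 22 m³, 8 m³ left
container 6: place 22 m³, 8 m³ left
Final containers: [22,7] [19,5,6] [19] [20] [22] [22].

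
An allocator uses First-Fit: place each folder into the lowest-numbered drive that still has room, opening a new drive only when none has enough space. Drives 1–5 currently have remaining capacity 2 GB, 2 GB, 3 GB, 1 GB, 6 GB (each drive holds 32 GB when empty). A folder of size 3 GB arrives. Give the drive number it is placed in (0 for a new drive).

Drives with room: drive 3 (3 GB), drive 5 (6 GB).
The first with room is drive 3.

3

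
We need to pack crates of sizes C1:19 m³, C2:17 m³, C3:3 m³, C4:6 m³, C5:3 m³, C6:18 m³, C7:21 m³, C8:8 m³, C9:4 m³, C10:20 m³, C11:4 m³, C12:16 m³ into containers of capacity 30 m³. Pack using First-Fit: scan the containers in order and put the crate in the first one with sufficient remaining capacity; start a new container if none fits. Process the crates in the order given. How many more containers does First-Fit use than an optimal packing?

First-Fit: [19,3,6] [17,3,8] [18,4,4] [21] [20] [16] → 6 containers.
6 crates exceed 15 m³ (half the capacity), and no two of those can share a container, so at least 6 containers are needed.
So 6 is already optimal.

0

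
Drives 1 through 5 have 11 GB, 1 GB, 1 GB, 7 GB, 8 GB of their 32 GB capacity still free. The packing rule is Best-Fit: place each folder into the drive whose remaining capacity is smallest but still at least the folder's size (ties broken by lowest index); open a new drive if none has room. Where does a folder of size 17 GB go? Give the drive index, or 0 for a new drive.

0

No drive has ≥ 17 GB free, so a new drive is opened.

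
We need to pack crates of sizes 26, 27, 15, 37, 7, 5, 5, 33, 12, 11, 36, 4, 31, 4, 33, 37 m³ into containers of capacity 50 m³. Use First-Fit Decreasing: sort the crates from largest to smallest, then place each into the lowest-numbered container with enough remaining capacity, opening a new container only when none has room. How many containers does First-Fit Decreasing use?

8 containers

Sorted descending: 37, 37, 36, 33, 33, 31, 27, 26, 15, 12, 11, 7, 5, 5, 4, 4.
Put 37 m³ in container 1; 13 m³ remain.
Put 37 m³ in container 2; 13 m³ remain.
Put 36 m³ in container 3; 14 m³ remain.
Put 33 m³ in container 4; 17 m³ remain.
Put 33 m³ in container 5; 17 m³ remain.
Put 31 m³ in container 6; 19 m³ remain.
Put 27 m³ in container 7; 23 m³ remain.
Put 26 m³ in container 8; 24 m³ remain.
Put 15 m³ in container 4; 2 m³ remain.
Put 12 m³ in container 1; 1 m³ remain.
Put 11 m³ in container 2; 2 m³ remain.
Put 7 m³ in container 3; 7 m³ remain.
Put 5 m³ in container 3; 2 m³ remain.
Put 5 m³ in container 5; 12 m³ remain.
Put 4 m³ in container 5; 8 m³ remain.
Put 4 m³ in container 5; 4 m³ remain.
Final containers: [37,12] [37,11] [36,7,5] [33,15] [33,5,4,4] [31] [27] [26].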